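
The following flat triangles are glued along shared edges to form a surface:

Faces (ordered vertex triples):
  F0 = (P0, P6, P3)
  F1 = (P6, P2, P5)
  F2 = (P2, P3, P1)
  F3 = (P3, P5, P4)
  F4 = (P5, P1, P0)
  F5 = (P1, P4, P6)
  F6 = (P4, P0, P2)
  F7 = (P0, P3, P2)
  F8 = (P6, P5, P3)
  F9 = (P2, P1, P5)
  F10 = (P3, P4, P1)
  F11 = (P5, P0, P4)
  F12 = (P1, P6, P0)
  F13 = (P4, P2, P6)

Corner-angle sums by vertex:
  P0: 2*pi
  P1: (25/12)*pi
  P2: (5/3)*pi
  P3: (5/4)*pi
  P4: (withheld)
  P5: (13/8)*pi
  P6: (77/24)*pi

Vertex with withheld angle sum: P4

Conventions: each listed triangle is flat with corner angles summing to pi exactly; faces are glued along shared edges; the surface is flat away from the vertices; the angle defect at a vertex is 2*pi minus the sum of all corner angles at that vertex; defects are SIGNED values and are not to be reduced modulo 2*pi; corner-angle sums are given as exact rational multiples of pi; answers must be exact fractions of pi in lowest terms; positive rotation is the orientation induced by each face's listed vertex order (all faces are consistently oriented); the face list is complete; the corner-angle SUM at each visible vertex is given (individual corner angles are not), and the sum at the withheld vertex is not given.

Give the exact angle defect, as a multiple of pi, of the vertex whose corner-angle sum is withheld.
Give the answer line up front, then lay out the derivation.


Answer: defect(P4) = -pi/6

V = 7, E = 21, F = 14; chi = V - E + F = 0
Gauss-Bonnet: total defect = 2*pi*chi = 0; visible defects sum to pi/6


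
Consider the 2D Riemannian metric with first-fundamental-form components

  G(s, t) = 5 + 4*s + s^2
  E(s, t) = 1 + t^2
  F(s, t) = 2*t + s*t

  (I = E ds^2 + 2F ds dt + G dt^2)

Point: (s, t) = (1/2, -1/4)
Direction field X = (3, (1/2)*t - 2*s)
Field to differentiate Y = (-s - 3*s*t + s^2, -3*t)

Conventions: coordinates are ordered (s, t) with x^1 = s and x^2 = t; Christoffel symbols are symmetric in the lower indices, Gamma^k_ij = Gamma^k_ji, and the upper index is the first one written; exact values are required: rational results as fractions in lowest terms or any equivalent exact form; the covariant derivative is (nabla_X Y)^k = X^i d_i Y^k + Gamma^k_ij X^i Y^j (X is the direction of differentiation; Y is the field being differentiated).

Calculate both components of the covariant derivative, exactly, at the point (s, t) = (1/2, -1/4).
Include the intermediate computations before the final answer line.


E = 17/16, F = -5/8, G = 29/4 at the point
E_s = 0, E_t = -1/2, F_s = -1/4, F_t = 5/2, G_s = 5, G_t = 0
EG - F^2 = 117/16;  g^inv = (16/117) * [[29/4, 5/8], [5/8, 17/16]]
first-kind symbols [ij,l] = (1/2)(d_i g_jl + d_j g_il - d_l g_ij): [ss,s] = E_s/2 = 0, [ss,t] = F_s - E_t/2 = 0, [st,s] = E_t/2 = -1/4, [st,t] = G_s/2 = 5/2, [tt,s] = F_t - G_s/2 = 0, [tt,t] = G_t/2 = 0
Gamma^s_ij = (G*[ij,s] - F*[ij,t])/(EG - F^2), Gamma^t_ij = (E*[ij,t] - F*[ij,s])/(EG - F^2)
Gamma_sss = 0, Gamma_sst = -4/117, Gamma_stt = 0, Gamma_tss = 0, Gamma_tst = 40/117, Gamma_ttt = 0
X = (3, -9/8), Y = (1/8, 3/4) at the point

Answer: (nabla_X Y)^s = 201/52, (nabla_X Y)^t = 213/52


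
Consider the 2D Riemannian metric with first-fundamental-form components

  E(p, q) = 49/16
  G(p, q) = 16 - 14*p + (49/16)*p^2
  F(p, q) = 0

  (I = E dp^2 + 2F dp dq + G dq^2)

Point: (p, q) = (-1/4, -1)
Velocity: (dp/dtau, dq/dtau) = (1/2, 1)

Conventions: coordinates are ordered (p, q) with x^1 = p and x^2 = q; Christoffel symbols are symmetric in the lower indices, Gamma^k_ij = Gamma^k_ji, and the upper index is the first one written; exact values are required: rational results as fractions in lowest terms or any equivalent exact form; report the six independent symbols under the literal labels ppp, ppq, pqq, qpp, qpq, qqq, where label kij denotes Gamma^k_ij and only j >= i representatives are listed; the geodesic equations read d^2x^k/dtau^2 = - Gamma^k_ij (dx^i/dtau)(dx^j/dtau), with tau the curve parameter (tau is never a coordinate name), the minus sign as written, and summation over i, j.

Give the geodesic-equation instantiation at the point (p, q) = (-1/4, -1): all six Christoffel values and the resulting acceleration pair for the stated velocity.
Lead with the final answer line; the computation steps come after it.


Answer: Gamma_ppp = 0, Gamma_ppq = 0, Gamma_pqq = 71/28, Gamma_qpp = 0, Gamma_qpq = -28/71, Gamma_qqq = 0; accelerations (d^2p/dtau^2, d^2q/dtau^2) = (-71/28, 28/71)

E = 49/16, F = 0, G = 5041/256 at the point
E_p = 0, E_q = 0, F_p = 0, F_q = 0, G_p = -497/32, G_q = 0
EG - F^2 = 247009/4096;  g^inv = (4096/247009) * [[5041/256, 0], [0, 49/16]]
first-kind symbols [ij,l] = (1/2)(d_i g_jl + d_j g_il - d_l g_ij): [pp,p] = E_p/2 = 0, [pp,q] = F_p - E_q/2 = 0, [pq,p] = E_q/2 = 0, [pq,q] = G_p/2 = -497/64, [qq,p] = F_q - G_p/2 = 497/64, [qq,q] = G_q/2 = 0
Gamma^p_ij = (G*[ij,p] - F*[ij,q])/(EG - F^2), Gamma^q_ij = (E*[ij,q] - F*[ij,p])/(EG - F^2)
Gamma_ppp = 0, Gamma_ppq = 0, Gamma_pqq = 71/28, Gamma_qpp = 0, Gamma_qpq = -28/71, Gamma_qqq = 0
d^2p/dtau^2 = -(Gamma_ppp*(1/2)^2 + 2*Gamma_ppq*(1/2)*(1) + Gamma_pqq*(1)^2) = -71/28
d^2q/dtau^2 = -(Gamma_qpp*(1/2)^2 + 2*Gamma_qpq*(1/2)*(1) + Gamma_qqq*(1)^2) = 28/71


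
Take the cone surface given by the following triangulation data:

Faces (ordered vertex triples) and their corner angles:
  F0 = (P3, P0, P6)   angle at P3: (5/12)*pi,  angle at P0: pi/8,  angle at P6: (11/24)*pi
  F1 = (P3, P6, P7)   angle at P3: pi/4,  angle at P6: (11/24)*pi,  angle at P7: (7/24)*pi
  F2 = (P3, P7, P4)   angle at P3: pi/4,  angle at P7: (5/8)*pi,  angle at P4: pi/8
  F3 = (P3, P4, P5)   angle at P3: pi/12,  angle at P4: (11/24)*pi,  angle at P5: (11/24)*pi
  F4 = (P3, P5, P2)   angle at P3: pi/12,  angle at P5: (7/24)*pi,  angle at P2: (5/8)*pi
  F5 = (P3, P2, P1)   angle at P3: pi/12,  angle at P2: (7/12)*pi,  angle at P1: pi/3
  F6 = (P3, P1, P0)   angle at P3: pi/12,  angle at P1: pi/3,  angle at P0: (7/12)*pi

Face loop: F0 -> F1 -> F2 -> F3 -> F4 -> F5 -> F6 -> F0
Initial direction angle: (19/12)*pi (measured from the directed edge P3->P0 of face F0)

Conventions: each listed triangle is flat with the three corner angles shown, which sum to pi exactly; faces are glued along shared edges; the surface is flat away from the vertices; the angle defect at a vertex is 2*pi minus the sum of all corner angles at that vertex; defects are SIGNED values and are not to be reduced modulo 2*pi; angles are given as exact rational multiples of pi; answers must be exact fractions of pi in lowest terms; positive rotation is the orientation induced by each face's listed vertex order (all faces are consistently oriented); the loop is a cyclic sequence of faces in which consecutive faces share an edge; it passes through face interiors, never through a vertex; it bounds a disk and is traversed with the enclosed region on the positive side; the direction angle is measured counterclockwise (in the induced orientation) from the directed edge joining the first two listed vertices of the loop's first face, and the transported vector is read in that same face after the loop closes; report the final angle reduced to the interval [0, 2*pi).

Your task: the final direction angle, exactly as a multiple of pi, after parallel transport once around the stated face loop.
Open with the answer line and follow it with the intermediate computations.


Answer: final direction angle = pi/3

enclosed vertex P3: corner angles sum to (5/4)*pi, defect = 2*pi - (5/4)*pi = (3/4)*pi
holonomy = initial angle + sum of enclosed defects (mod 2*pi), positive in the induced orientation
final angle = (19/12)*pi + (3/4)*pi = pi/3 (mod 2*pi)


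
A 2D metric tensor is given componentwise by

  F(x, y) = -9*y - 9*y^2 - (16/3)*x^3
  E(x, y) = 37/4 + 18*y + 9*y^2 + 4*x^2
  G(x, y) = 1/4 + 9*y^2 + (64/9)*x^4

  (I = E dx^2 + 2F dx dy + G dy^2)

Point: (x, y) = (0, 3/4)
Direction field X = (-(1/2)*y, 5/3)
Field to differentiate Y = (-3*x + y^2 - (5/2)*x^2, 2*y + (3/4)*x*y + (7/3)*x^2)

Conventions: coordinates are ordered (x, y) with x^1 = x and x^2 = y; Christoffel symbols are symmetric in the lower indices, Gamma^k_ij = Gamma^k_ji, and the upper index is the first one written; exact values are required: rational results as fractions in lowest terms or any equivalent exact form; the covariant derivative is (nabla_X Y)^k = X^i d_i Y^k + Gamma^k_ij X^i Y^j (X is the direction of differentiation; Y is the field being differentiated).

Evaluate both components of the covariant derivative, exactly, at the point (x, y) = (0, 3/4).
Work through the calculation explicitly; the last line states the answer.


E = 445/16, F = -189/16, G = 85/16 at the point
E_x = 0, E_y = 63/2, F_x = 0, F_y = -45/2, G_x = 0, G_y = 27/2
EG - F^2 = 263/32;  g^inv = (32/263) * [[85/16, 189/16], [189/16, 445/16]]
first-kind symbols [ij,l] = (1/2)(d_i g_jl + d_j g_il - d_l g_ij): [xx,x] = E_x/2 = 0, [xx,y] = F_x - E_y/2 = -63/4, [xy,x] = E_y/2 = 63/4, [xy,y] = G_x/2 = 0, [yy,x] = F_y - G_x/2 = -45/2, [yy,y] = G_y/2 = 27/4
Gamma^x_ij = (G*[ij,x] - F*[ij,y])/(EG - F^2), Gamma^y_ij = (E*[ij,y] - F*[ij,x])/(EG - F^2)
Gamma_xxx = -11907/526, Gamma_xxy = 5355/526, Gamma_xyy = -2547/526, Gamma_yxx = -28035/526, Gamma_yxy = 11907/526, Gamma_yyy = -4995/526
X = (-3/8, 5/3), Y = (9/16, 3/2) at the point

Answer: (nabla_X Y)^x = 7553/67328, (nabla_X Y)^y = -179083/201984


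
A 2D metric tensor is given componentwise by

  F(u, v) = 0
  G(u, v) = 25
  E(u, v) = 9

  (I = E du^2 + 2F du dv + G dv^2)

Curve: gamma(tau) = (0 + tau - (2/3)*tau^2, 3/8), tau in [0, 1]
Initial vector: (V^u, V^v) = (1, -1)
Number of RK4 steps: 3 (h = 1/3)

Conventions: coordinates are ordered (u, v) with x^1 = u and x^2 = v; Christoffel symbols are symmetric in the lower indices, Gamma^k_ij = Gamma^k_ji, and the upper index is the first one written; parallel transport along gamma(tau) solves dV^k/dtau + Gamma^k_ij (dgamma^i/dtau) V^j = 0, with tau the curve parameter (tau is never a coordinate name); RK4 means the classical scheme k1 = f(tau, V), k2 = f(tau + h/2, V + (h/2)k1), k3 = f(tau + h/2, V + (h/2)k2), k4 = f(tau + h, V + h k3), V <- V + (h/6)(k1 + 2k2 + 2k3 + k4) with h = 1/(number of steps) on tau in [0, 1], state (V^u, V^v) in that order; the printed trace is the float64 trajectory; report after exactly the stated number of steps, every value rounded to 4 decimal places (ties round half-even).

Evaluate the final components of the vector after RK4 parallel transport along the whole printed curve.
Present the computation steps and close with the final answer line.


gamma'(tau) = (1 - (4/3)*tau, 0); f(tau, V)^k = -Gamma^k_ij(gamma(tau)) gamma'^i(tau) V^j; h = 1/3; intermediate values shown to 6 dp
curve data and Christoffel symbols at the stage parameters:
  tau = 0.000000: gamma = (0.000000, 0.375000), gamma' = (1.000000, 0.000000); Gamma_uuu = 0.000000, Gamma_uuv = 0.000000, Gamma_uvv = 0.000000, Gamma_vuu = 0.000000, Gamma_vuv = 0.000000, Gamma_vvv = 0.000000
  tau = 0.166667: gamma = (0.148148, 0.375000), gamma' = (0.777778, 0.000000); Gamma_uuu = 0.000000, Gamma_uuv = 0.000000, Gamma_uvv = 0.000000, Gamma_vuu = 0.000000, Gamma_vuv = 0.000000, Gamma_vvv = 0.000000
  tau = 0.333333: gamma = (0.259259, 0.375000), gamma' = (0.555556, 0.000000); Gamma_uuu = 0.000000, Gamma_uuv = 0.000000, Gamma_uvv = 0.000000, Gamma_vuu = 0.000000, Gamma_vuv = 0.000000, Gamma_vvv = 0.000000
  tau = 0.500000: gamma = (0.333333, 0.375000), gamma' = (0.333333, 0.000000); Gamma_uuu = 0.000000, Gamma_uuv = 0.000000, Gamma_uvv = 0.000000, Gamma_vuu = 0.000000, Gamma_vuv = 0.000000, Gamma_vvv = 0.000000
  tau = 0.666667: gamma = (0.370370, 0.375000), gamma' = (0.111111, 0.000000); Gamma_uuu = 0.000000, Gamma_uuv = 0.000000, Gamma_uvv = 0.000000, Gamma_vuu = 0.000000, Gamma_vuv = 0.000000, Gamma_vvv = 0.000000
  tau = 0.833333: gamma = (0.370370, 0.375000), gamma' = (-0.111111, 0.000000); Gamma_uuu = 0.000000, Gamma_uuv = 0.000000, Gamma_uvv = 0.000000, Gamma_vuu = 0.000000, Gamma_vuv = 0.000000, Gamma_vvv = 0.000000
  tau = 1.000000: gamma = (0.333333, 0.375000), gamma' = (-0.333333, 0.000000); Gamma_uuu = 0.000000, Gamma_uuv = 0.000000, Gamma_uvv = 0.000000, Gamma_vuu = 0.000000, Gamma_vuv = 0.000000, Gamma_vvv = 0.000000
step 0: V^u = 1.0000, V^v = -1.0000
step 1: k1 = (0.000000, 0.000000), k2 = (0.000000, 0.000000), k3 = (0.000000, 0.000000), k4 = (0.000000, 0.000000); V <- V + (h/6)(k1 + 2k2 + 2k3 + k4): V^u = 1.0000, V^v = -1.0000
step 2: k1 = (0.000000, 0.000000), k2 = (0.000000, 0.000000), k3 = (0.000000, 0.000000), k4 = (0.000000, 0.000000); V <- V + (h/6)(k1 + 2k2 + 2k3 + k4): V^u = 1.0000, V^v = -1.0000
step 3: k1 = (0.000000, 0.000000), k2 = (0.000000, 0.000000), k3 = (0.000000, 0.000000), k4 = (0.000000, 0.000000); V <- V + (h/6)(k1 + 2k2 + 2k3 + k4): V^u = 1.0000, V^v = -1.0000

Answer: V^u = 1.0000, V^v = -1.0000


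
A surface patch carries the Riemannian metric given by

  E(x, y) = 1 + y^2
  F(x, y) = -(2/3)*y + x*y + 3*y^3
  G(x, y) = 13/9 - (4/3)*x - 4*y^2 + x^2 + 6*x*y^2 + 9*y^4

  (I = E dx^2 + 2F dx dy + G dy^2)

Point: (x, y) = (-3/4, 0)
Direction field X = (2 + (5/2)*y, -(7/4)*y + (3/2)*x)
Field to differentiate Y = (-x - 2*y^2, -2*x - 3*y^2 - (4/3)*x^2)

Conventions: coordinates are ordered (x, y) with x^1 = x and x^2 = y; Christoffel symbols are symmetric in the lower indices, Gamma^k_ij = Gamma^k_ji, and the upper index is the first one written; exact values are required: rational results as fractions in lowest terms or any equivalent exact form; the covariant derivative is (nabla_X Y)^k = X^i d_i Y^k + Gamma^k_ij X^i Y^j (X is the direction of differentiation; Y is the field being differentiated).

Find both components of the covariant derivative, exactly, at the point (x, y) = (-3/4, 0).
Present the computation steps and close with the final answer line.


E = 1, F = 0, G = 433/144 at the point
E_x = 0, E_y = 0, F_x = 0, F_y = -17/12, G_x = -17/6, G_y = 0
EG - F^2 = 433/144;  g^inv = (144/433) * [[433/144, 0], [0, 1]]
first-kind symbols [ij,l] = (1/2)(d_i g_jl + d_j g_il - d_l g_ij): [xx,x] = E_x/2 = 0, [xx,y] = F_x - E_y/2 = 0, [xy,x] = E_y/2 = 0, [xy,y] = G_x/2 = -17/12, [yy,x] = F_y - G_x/2 = 0, [yy,y] = G_y/2 = 0
Gamma^x_ij = (G*[ij,x] - F*[ij,y])/(EG - F^2), Gamma^y_ij = (E*[ij,y] - F*[ij,x])/(EG - F^2)
Gamma_xxx = 0, Gamma_xxy = 0, Gamma_xyy = 0, Gamma_yxx = 0, Gamma_yxy = -204/433, Gamma_yyy = 0
X = (2, -9/8), Y = (3/4, 3/4) at the point

Answer: (nabla_X Y)^x = -2, (nabla_X Y)^y = -1071/3464


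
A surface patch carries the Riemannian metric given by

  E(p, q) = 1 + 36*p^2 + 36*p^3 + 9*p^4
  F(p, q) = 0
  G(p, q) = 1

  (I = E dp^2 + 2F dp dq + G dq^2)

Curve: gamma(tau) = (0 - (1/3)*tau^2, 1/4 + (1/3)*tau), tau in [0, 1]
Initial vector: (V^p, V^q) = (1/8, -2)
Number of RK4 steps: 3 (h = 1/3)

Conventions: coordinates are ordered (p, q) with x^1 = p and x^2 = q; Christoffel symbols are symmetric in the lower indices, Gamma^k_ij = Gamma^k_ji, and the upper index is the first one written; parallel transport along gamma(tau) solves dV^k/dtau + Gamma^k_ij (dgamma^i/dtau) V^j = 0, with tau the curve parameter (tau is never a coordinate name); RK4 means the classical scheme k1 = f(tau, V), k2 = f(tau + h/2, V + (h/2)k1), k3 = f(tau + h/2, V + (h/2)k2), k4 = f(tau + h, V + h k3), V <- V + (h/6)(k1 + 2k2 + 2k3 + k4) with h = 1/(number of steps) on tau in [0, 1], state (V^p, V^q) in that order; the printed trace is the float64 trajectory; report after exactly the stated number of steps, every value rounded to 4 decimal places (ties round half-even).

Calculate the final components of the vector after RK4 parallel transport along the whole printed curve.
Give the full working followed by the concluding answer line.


gamma'(tau) = (-(2/3)*tau, 1/3); f(tau, V)^k = -Gamma^k_ij(gamma(tau)) gamma'^i(tau) V^j; h = 1/3; intermediate values shown to 6 dp
curve data and Christoffel symbols at the stage parameters:
  tau = 0.000000: gamma = (0.000000, 0.250000), gamma' = (0.000000, 0.333333); Gamma_ppp = 0.000000, Gamma_ppq = 0.000000, Gamma_pqq = 0.000000, Gamma_qpp = 0.000000, Gamma_qpq = 0.000000, Gamma_qqq = 0.000000
  tau = 0.166667: gamma = (-0.009259, 0.305556), gamma' = (-0.111111, 0.333333); Gamma_ppp = -0.327716, Gamma_ppq = 0.000000, Gamma_pqq = 0.000000, Gamma_qpp = 0.000000, Gamma_qpq = 0.000000, Gamma_qqq = 0.000000
  tau = 0.333333: gamma = (-0.037037, 0.361111), gamma' = (-0.222222, 0.333333); Gamma_ppp = -1.202949, Gamma_ppq = 0.000000, Gamma_pqq = 0.000000, Gamma_qpp = 0.000000, Gamma_qpq = 0.000000, Gamma_qqq = 0.000000
  tau = 0.500000: gamma = (-0.083333, 0.416667), gamma' = (-0.333333, 0.333333); Gamma_ppp = -2.143311, Gamma_ppq = 0.000000, Gamma_pqq = 0.000000, Gamma_qpp = 0.000000, Gamma_qpq = 0.000000, Gamma_qqq = 0.000000
  tau = 0.666667: gamma = (-0.148148, 0.472222), gamma' = (-0.444444, 0.333333); Gamma_ppp = -2.507850, Gamma_ppq = 0.000000, Gamma_pqq = 0.000000, Gamma_qpp = 0.000000, Gamma_qpq = 0.000000, Gamma_qqq = 0.000000
  tau = 0.833333: gamma = (-0.231481, 0.527778), gamma' = (-0.555556, 0.333333); Gamma_ppp = -2.257716, Gamma_ppq = 0.000000, Gamma_pqq = 0.000000, Gamma_qpp = 0.000000, Gamma_qpq = 0.000000, Gamma_qqq = 0.000000
  tau = 1.000000: gamma = (-0.333333, 0.583333), gamma' = (-0.666667, 0.333333); Gamma_ppp = -1.764706, Gamma_ppq = 0.000000, Gamma_pqq = 0.000000, Gamma_qpp = 0.000000, Gamma_qpq = 0.000000, Gamma_qqq = 0.000000
step 0: V^p = 0.1250, V^q = -2.0000
step 1: k1 = (0.000000, 0.000000), k2 = (-0.004552, 0.000000), k3 = (-0.004524, 0.000000), k4 = (-0.033012, 0.000000); V <- V + (h/6)(k1 + 2k2 + 2k3 + k4): V^p = 0.1222, V^q = -2.0000
step 2: k1 = (-0.032655, 0.000000), k2 = (-0.083386, 0.000000), k3 = (-0.077345, 0.000000), k4 = (-0.107421, 0.000000); V <- V + (h/6)(k1 + 2k2 + 2k3 + k4): V^p = 0.0965, V^q = -2.0000
step 3: k1 = (-0.107577, 0.000000), k2 = (-0.098571, 0.000000), k3 = (-0.100454, 0.000000), k4 = (-0.074155, 0.000000); V <- V + (h/6)(k1 + 2k2 + 2k3 + k4): V^p = 0.0643, V^q = -2.0000

Answer: V^p = 0.0643, V^q = -2.0000


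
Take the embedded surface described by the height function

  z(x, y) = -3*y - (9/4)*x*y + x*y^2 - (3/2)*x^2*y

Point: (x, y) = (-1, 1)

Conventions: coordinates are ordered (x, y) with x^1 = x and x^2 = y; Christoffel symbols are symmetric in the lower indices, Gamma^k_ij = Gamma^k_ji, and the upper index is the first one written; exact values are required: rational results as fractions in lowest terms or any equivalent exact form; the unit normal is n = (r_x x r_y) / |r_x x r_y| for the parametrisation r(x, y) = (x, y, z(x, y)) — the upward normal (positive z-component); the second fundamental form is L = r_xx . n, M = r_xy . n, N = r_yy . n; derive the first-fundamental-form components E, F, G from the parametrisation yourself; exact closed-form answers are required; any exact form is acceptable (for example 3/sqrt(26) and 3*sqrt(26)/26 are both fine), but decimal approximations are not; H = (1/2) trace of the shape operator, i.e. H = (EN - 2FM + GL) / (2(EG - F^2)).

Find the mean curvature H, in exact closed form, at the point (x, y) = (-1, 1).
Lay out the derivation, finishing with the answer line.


z_x = 7/4, z_y = -17/4, z_xx = -3, z_xy = 11/4, z_yy = -2
E = 65/16, F = -119/16, G = 305/16; answer radicand W^2 = 177/8
unnormalised second-form numerators: l = -3, m = 11/4, n = -2; L = l/sqrt(177/8), and similarly M = m/sqrt(W^2), N = n/sqrt(W^2)
H = (E*n - 2*F*m + G*l) / (2*(EG - F^2)*sqrt(W^2)); E*n - 2*F*m + G*l = -781/32, EG - F^2 = 177/8, so H = (-781/1416)/sqrt(177/8)

Answer: H = -781*sqrt(354)/125316


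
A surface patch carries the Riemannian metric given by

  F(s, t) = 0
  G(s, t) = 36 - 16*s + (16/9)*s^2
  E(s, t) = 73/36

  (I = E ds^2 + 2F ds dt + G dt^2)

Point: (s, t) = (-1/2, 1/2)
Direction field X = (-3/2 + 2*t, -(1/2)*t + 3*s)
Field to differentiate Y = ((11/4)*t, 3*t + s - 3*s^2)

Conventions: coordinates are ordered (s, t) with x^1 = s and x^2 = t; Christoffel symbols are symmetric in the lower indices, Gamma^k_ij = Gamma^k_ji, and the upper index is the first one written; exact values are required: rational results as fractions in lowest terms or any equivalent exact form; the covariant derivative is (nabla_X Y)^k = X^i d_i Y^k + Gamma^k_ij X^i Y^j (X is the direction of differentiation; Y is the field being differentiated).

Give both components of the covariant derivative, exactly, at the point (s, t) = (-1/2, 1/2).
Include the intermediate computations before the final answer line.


E = 73/36, F = 0, G = 400/9 at the point
E_s = 0, E_t = 0, F_s = 0, F_t = 0, G_s = -160/9, G_t = 0
EG - F^2 = 7300/81;  g^inv = (81/7300) * [[400/9, 0], [0, 73/36]]
first-kind symbols [ij,l] = (1/2)(d_i g_jl + d_j g_il - d_l g_ij): [ss,s] = E_s/2 = 0, [ss,t] = F_s - E_t/2 = 0, [st,s] = E_t/2 = 0, [st,t] = G_s/2 = -80/9, [tt,s] = F_t - G_s/2 = 80/9, [tt,t] = G_t/2 = 0
Gamma^s_ij = (G*[ij,s] - F*[ij,t])/(EG - F^2), Gamma^t_ij = (E*[ij,t] - F*[ij,s])/(EG - F^2)
Gamma_sss = 0, Gamma_sst = 0, Gamma_stt = 320/73, Gamma_tss = 0, Gamma_tst = -1/5, Gamma_ttt = 0
X = (-1/2, -7/4), Y = (11/8, 1/4) at the point

Answer: (nabla_X Y)^s = -7861/1168, (nabla_X Y)^t = -1079/160


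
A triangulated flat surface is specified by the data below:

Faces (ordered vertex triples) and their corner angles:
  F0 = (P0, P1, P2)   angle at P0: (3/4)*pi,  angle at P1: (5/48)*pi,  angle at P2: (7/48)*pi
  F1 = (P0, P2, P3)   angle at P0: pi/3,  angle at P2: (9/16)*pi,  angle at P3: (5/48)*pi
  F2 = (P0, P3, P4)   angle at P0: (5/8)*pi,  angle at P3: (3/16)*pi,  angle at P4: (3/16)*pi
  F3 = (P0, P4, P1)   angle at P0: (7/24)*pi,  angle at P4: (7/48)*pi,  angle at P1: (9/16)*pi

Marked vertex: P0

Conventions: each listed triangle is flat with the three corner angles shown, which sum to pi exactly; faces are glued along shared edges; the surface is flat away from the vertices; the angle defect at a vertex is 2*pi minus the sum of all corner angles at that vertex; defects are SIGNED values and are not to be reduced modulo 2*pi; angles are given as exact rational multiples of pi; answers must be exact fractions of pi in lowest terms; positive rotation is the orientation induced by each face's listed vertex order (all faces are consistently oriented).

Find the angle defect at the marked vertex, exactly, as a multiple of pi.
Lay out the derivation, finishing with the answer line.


Sum of corner angles at P0: 2*pi
defect = 2*pi - 2*pi

Answer: defect(P0) = 0


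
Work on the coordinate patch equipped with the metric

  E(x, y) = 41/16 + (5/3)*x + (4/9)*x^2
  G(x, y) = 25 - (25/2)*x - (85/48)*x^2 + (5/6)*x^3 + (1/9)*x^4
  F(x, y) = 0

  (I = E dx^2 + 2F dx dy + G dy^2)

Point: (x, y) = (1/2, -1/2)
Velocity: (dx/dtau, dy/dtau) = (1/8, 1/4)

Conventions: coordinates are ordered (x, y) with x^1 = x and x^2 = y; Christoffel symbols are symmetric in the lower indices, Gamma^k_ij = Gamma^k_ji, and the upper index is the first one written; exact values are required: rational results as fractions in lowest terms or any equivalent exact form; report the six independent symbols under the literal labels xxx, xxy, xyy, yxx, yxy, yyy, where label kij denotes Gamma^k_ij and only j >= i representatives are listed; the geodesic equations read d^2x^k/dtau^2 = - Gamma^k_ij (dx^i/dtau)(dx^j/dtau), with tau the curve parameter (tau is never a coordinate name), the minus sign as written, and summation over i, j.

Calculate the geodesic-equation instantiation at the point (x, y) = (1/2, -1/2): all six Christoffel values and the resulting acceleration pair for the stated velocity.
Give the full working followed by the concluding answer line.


E = 505/144, F = 0, G = 10609/576 at the point
E_x = 19/9, E_y = 0, F_x = 0, F_y = 0, G_x = -1957/144, G_y = 0
EG - F^2 = 5357545/82944;  g^inv = (82944/5357545) * [[10609/576, 0], [0, 505/144]]
first-kind symbols [ij,l] = (1/2)(d_i g_jl + d_j g_il - d_l g_ij): [xx,x] = E_x/2 = 19/18, [xx,y] = F_x - E_y/2 = 0, [xy,x] = E_y/2 = 0, [xy,y] = G_x/2 = -1957/288, [yy,x] = F_y - G_x/2 = 1957/288, [yy,y] = G_y/2 = 0
Gamma^x_ij = (G*[ij,x] - F*[ij,y])/(EG - F^2), Gamma^y_ij = (E*[ij,y] - F*[ij,x])/(EG - F^2)
Gamma_xxx = 152/505, Gamma_xxy = 0, Gamma_xyy = 1957/1010, Gamma_yxx = 0, Gamma_yxy = -38/103, Gamma_yyy = 0
d^2x/dtau^2 = -(Gamma_xxx*(1/8)^2 + 2*Gamma_xxy*(1/8)*(1/4) + Gamma_xyy*(1/4)^2) = -2033/16160
d^2y/dtau^2 = -(Gamma_yxx*(1/8)^2 + 2*Gamma_yxy*(1/8)*(1/4) + Gamma_yyy*(1/4)^2) = 19/824

Answer: Gamma_xxx = 152/505, Gamma_xxy = 0, Gamma_xyy = 1957/1010, Gamma_yxx = 0, Gamma_yxy = -38/103, Gamma_yyy = 0; accelerations (d^2x/dtau^2, d^2y/dtau^2) = (-2033/16160, 19/824)


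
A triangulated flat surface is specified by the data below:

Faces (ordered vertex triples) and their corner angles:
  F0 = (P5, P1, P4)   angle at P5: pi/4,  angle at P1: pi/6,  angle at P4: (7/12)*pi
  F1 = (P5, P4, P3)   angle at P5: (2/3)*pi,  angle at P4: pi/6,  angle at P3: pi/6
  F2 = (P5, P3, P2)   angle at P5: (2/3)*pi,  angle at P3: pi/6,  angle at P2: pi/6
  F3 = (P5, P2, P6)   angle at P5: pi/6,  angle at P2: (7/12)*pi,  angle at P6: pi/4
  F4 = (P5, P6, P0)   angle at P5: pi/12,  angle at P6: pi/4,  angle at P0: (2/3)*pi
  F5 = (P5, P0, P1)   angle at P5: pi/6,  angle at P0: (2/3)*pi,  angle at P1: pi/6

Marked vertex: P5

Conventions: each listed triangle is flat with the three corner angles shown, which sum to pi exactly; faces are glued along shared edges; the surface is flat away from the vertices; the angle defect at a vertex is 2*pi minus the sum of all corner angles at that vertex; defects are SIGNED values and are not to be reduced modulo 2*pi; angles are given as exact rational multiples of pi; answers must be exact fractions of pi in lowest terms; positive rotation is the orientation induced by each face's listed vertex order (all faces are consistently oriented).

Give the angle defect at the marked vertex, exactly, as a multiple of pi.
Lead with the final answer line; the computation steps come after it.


Answer: defect(P5) = 0

Sum of corner angles at P5: 2*pi
defect = 2*pi - 2*pi


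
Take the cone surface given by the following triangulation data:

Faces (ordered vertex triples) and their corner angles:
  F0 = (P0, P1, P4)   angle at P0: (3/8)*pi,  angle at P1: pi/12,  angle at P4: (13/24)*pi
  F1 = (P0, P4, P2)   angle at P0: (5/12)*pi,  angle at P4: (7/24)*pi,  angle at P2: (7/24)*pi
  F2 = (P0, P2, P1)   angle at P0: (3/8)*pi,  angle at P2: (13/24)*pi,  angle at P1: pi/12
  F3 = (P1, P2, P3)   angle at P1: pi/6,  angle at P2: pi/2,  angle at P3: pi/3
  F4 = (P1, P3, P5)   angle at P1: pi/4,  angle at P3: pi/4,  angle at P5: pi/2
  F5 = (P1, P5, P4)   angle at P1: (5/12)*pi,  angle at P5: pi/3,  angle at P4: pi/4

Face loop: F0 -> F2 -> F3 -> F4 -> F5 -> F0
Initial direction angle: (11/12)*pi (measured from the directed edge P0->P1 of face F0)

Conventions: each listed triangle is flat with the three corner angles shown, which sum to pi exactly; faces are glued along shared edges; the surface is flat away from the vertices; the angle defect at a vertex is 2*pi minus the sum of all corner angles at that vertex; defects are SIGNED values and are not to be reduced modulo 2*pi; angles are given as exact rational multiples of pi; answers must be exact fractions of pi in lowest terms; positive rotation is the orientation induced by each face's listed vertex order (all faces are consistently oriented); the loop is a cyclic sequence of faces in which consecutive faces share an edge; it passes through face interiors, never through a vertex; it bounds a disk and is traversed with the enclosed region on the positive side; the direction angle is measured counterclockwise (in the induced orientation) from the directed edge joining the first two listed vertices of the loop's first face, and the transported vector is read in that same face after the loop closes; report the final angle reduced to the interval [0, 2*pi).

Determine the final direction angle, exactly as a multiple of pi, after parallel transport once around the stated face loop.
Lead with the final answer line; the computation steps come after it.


Answer: final direction angle = (23/12)*pi

enclosed vertex P1: corner angles sum to pi, defect = 2*pi - pi = pi
holonomy = initial angle + sum of enclosed defects (mod 2*pi), positive in the induced orientation
final angle = (11/12)*pi + pi = (23/12)*pi (mod 2*pi)


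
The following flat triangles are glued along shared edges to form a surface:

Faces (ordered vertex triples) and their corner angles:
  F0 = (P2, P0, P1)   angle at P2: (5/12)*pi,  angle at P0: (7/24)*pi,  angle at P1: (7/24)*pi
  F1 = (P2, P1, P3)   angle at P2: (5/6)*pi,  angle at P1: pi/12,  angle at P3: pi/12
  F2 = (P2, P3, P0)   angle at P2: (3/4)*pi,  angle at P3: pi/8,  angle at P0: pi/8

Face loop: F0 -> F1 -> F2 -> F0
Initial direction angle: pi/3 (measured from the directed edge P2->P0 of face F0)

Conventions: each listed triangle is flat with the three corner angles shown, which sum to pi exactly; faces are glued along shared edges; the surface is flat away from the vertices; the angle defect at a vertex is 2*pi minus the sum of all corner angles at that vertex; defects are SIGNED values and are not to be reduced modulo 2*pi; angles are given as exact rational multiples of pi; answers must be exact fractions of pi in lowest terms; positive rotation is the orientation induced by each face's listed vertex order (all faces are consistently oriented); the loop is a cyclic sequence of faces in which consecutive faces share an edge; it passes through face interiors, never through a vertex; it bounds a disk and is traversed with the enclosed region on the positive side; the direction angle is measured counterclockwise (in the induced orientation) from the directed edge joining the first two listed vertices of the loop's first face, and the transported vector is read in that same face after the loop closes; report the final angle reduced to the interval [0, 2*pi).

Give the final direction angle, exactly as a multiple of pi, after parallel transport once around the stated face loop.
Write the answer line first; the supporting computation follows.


Answer: final direction angle = pi/3

enclosed vertex P2: corner angles sum to 2*pi, defect = 2*pi - 2*pi = 0
adding the enclosed defects to the starting angle (mod 2*pi, induced orientation) gives the holonomy
final angle = pi/3 + 0 = pi/3 (mod 2*pi)


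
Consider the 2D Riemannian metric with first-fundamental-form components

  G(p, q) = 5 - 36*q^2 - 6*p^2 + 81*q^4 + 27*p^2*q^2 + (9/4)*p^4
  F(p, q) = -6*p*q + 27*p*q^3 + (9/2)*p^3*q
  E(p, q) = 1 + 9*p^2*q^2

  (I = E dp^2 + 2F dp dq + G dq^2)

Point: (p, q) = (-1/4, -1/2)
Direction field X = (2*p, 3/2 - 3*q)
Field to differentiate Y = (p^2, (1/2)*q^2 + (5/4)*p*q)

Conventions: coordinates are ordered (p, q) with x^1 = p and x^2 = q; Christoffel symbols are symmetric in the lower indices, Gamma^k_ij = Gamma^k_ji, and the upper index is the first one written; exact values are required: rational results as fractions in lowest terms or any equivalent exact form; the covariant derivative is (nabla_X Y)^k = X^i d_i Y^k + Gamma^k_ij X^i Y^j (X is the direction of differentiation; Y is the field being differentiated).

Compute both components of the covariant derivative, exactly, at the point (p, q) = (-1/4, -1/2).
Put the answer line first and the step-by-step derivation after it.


Answer: (nabla_X Y)^p = -10357/5156, (nabla_X Y)^q = -5408/1289

E = 73/64, F = 33/256, G = 1145/1024 at the point
E_p = -9/8, E_q = -9/16, F_p = -51/64, F_q = -465/128, G_p = -33/64, G_q = -99/16
EG - F^2 = 1289/1024;  g^inv = (1024/1289) * [[1145/1024, -33/256], [-33/256, 73/64]]
first-kind symbols [ij,l] = (1/2)(d_i g_jl + d_j g_il - d_l g_ij): [pp,p] = E_p/2 = -9/16, [pp,q] = F_p - E_q/2 = -33/64, [pq,p] = E_q/2 = -9/32, [pq,q] = G_p/2 = -33/128, [qq,p] = F_q - G_p/2 = -27/8, [qq,q] = G_q/2 = -99/32
Gamma^p_ij = (G*[ij,p] - F*[ij,q])/(EG - F^2), Gamma^q_ij = (E*[ij,q] - F*[ij,p])/(EG - F^2)
Gamma_ppp = -576/1289, Gamma_ppq = -288/1289, Gamma_pqq = -3456/1289, Gamma_qpp = -528/1289, Gamma_qpq = -264/1289, Gamma_qqq = -3168/1289
X = (-1/2, 3), Y = (1/16, 9/32) at the point


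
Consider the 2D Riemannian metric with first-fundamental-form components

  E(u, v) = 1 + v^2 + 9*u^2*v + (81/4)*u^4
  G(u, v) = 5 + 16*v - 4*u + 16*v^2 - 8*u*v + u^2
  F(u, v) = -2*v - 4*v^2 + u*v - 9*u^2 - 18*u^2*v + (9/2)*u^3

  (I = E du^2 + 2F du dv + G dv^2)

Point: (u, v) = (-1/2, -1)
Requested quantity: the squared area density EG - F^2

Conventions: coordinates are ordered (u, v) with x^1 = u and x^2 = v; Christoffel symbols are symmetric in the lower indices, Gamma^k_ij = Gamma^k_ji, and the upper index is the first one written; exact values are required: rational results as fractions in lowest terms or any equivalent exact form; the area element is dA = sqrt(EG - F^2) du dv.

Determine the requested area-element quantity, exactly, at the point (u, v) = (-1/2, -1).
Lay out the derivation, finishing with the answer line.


E = 65/64, F = 3/16, G = 13/4; EG - F^2 = 209/64

Answer: EG - F^2 = 209/64


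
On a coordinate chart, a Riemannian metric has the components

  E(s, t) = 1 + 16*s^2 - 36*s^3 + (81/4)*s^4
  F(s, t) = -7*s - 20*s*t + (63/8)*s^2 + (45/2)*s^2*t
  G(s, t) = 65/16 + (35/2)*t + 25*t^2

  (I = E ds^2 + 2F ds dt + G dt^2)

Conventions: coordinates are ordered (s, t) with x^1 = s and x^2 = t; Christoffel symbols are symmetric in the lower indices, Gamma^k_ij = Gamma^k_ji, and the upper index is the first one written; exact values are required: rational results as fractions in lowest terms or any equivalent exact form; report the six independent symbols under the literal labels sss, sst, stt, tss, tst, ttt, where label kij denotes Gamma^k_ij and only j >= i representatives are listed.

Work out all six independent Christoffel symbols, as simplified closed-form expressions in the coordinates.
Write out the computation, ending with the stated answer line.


E = 1 + 16*s^2 - 36*s^3 + (81/4)*s^4; F = -7*s - 20*s*t + (63/8)*s^2 + (45/2)*s^2*t; G = 65/16 + (35/2)*t + 25*t^2
Gamma^k_ij = (1/2) g^{kl} (d_i g_jl + d_j g_il - d_l g_ij), with g^inv = (1/(EG-F^2)) [[G, -F], [-F, E]]
first partials: E_s = 32*s - 108*s^2 + 81*s^3, E_t = 0, F_s = -7 - 20*t + (63/4)*s + 45*s*t, F_t = -20*s + (45/2)*s^2, G_s = 0, G_t = 35/2 + 50*t
D = EG - F^2 = 65/16 + (35/2)*t + 25*t^2 + 16*s^2 - 36*s^3 + (81/4)*s^4
expanded: Gamma^s_ss = (G E_s - 2F F_s + F E_t)/(2D), Gamma^s_st = (G E_t - F G_s)/(2D), Gamma^s_tt = (2G F_t - G G_s - F G_t)/(2D), Gamma^t_ss = (2E F_s - E E_t - F E_s)/(2D), Gamma^t_st = (E G_s - F E_t)/(2D), Gamma^t_tt = (E G_t - 2F F_t + F G_s)/(2D); substitute and cancel common factors

Answer: Gamma_sss = (648*s^3 - 864*s^2 + 256*s)/(324*s^4 - 576*s^3 + 256*s^2 + 400*t^2 + 280*t + 65), Gamma_sst = 0, Gamma_stt = (360*s^2 - 320*s)/(324*s^4 - 576*s^3 + 256*s^2 + 400*t^2 + 280*t + 65), Gamma_tss = (720*s*t + 252*s - 320*t - 112)/(324*s^4 - 576*s^3 + 256*s^2 + 400*t^2 + 280*t + 65), Gamma_tst = 0, Gamma_ttt = (400*t + 140)/(324*s^4 - 576*s^3 + 256*s^2 + 400*t^2 + 280*t + 65)


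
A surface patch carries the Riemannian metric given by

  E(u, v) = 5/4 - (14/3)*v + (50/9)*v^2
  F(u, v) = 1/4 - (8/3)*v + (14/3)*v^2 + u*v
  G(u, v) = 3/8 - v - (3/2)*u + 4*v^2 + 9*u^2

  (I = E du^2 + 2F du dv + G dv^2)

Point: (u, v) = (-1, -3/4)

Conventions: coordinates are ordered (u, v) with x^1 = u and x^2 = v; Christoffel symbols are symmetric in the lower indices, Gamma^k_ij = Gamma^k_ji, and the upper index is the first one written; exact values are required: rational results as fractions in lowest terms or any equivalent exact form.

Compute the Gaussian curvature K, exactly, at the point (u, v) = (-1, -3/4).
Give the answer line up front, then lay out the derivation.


Answer: K = -6433/128547

E = 63/8, F = 45/8, G = 111/8, EG - F^2 = 621/8 at the point
E_u = 0, E_v = -13, F_u = -3/4, F_v = -32/3, G_u = -39/2, G_v = -7
E_vv = 100/9, F_uv = 1, G_uu = 18
Evaluate Brioschi's two determinant matrices M1, M2 and divide by (EG - F^2)^2.
M1 = [[-E_vv/2 + F_uv - G_uu/2, E_u/2, F_u - E_v/2], [F_v - G_u/2, E, F], [G_v/2, F, G]] = [[-122/9, 0, 23/4], [-11/12, 63/8, 45/8], [-7/2, 45/8, 111/8]]; det M1 = -118197/128
M2 = [[0, E_v/2, G_u/2], [E_v/2, E, F], [G_u/2, F, G]] = [[0, -13/2, -39/4], [-13/2, 63/8, 45/8], [-39/4, 45/8, 111/8]]; det M2 = -79599/128
det M1 - det M2 = -19299/64; K = -19299/64 / (621/8)^2 = -6433/128547


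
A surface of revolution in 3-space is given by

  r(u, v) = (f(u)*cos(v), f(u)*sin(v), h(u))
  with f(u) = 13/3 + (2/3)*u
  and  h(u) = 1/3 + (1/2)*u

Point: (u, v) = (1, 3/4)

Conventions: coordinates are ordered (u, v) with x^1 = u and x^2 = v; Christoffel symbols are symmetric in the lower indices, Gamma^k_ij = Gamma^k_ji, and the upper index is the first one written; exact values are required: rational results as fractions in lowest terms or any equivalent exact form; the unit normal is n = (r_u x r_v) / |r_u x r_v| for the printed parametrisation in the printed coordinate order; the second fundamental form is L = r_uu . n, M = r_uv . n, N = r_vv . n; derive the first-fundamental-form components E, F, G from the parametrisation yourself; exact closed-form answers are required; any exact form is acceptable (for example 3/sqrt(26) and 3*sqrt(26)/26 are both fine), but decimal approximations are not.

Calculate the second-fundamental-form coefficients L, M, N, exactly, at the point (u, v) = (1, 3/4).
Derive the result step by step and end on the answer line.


f = 5, f' = 2/3, f'' = 0, h' = 1/2, h'' = 0
E = 25/36, F = 0, G = 25; answer radicand W^2 = 25/36
unnormalised second-form numerators: l = 0, m = 0, n = 5/2; L = l/sqrt(25/36), and similarly M = m/sqrt(W^2), N = n/sqrt(W^2)

Answer: L = 0, M = 0, N = 3


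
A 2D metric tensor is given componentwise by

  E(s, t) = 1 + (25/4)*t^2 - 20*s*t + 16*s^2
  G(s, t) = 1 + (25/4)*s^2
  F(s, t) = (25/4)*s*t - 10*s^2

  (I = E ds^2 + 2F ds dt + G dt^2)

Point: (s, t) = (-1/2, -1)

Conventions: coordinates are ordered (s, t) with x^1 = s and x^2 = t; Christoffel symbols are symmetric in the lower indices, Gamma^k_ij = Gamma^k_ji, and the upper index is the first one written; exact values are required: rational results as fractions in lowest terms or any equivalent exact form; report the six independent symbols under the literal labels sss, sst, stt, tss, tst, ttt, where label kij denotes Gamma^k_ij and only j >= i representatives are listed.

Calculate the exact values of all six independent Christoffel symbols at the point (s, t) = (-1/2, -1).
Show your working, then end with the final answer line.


E = 5/4, F = 5/8, G = 41/16 at the point
E_s = 4, E_t = -5/2, F_s = 15/4, F_t = -25/8, G_s = -25/4, G_t = 0
EG - F^2 = 45/16;  g^inv = (16/45) * [[41/16, -5/8], [-5/8, 5/4]]
first-kind symbols [ij,l] = (1/2)(d_i g_jl + d_j g_il - d_l g_ij): [ss,s] = E_s/2 = 2, [ss,t] = F_s - E_t/2 = 5, [st,s] = E_t/2 = -5/4, [st,t] = G_s/2 = -25/8, [tt,s] = F_t - G_s/2 = 0, [tt,t] = G_t/2 = 0
Gamma^s_ij = (G*[ij,s] - F*[ij,t])/(EG - F^2), Gamma^t_ij = (E*[ij,t] - F*[ij,s])/(EG - F^2)

Answer: Gamma_sss = 32/45, Gamma_sst = -4/9, Gamma_stt = 0, Gamma_tss = 16/9, Gamma_tst = -10/9, Gamma_ttt = 0


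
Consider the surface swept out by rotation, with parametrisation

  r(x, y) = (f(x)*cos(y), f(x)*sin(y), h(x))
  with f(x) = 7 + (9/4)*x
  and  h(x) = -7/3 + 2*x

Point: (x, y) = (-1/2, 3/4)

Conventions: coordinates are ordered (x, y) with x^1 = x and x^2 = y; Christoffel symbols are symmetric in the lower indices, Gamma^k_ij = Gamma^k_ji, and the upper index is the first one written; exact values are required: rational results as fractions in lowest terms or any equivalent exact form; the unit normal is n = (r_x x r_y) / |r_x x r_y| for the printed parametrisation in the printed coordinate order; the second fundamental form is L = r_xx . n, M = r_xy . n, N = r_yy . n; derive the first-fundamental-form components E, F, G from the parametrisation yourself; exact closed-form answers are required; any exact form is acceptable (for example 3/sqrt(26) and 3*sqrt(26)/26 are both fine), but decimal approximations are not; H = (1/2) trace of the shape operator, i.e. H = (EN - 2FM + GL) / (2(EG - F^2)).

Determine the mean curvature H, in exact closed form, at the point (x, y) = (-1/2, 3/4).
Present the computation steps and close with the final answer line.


f = 47/8, f' = 9/4, f'' = 0, h' = 2, h'' = 0
E = 145/16, F = 0, G = 2209/64; answer radicand W^2 = 145/16
unnormalised second-form numerators: l = 0, m = 0, n = 47/4; L = l/sqrt(145/16), and similarly M = m/sqrt(W^2), N = n/sqrt(W^2)
H = (E*n - 2*F*m + G*l) / (2*(EG - F^2)*sqrt(W^2)); E*n - 2*F*m + G*l = 6815/64, EG - F^2 = 320305/1024, so H = (8/47)/sqrt(145/16)

Answer: H = 32*sqrt(145)/6815
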